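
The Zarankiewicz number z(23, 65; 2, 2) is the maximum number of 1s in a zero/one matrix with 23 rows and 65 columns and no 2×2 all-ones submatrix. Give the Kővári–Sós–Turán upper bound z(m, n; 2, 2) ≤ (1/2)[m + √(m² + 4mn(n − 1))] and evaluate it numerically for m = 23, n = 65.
z(23, 65; 2, 2) ≤ (1/2)[23 + √(23² + 4·23·65·64)] = (1/2)[23 + √383249] = 321.0355

Kővári–Sós–Turán: let r_1, ..., r_23 be the row sums and z = Σ r_i the total number of 1s. Each pair of columns can share at most one row with both entries 1 (else a 2×2 all-ones block appears), so Σ_i C(r_i, 2) ≤ C(65, 2) = 2080. By convexity Σ_i C(r_i, 2) ≥ 23·C(z/23, 2) = z(z − 23)/(2·23), giving z² − 23z − 23·65·64 ≤ 0 and hence z ≤ (1/2)[23 + √(529 + 4·95680)] = (1/2)[23 + √383249] ≈ (1/2)(23 + 619.0711) = 321.0355.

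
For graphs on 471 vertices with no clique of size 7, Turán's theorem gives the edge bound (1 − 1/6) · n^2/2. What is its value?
Turán density bound = (5/6) · 471^2/2 = 369735/4 ≈ 92433.75

Turán's theorem: ex(n, K_{r+1}) is achieved by the complete r-partite Turán graph T(n, r) with parts as balanced as possible, and is at most (1 − 1/r) · n^2/2. For r = 6, n = 471: the density bound is (5/6) · 221841/2 = 369735/4 ≈ 92433.75. The integer-valued extremum is e(T(471, 6)) = 92433, which is strictly less than the density bound 369735/4 since 6 ∤ 471 (the parts of T(471, 6) cannot all be equal).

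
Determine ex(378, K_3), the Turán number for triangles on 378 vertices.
ex(378, K_3) = ⌊378^2/4⌋ = 35721

Mantel (1907): a triangle-free graph on n vertices has at most ⌊n^2/4⌋ edges, with equality for the complete bipartite graph K_{⌊n/2⌋, ⌈n/2⌉}. For n = 378: ⌊378^2/4⌋ = ⌊142884/4⌋ = 35721. The extremal graph is K_{189, 189}, which has 189·189 = 35721 edges.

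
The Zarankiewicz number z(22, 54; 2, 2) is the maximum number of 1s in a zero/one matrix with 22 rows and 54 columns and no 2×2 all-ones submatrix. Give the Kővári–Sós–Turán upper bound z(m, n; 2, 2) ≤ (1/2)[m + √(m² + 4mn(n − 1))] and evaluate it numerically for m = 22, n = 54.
z(22, 54; 2, 2) ≤ (1/2)[22 + √(22² + 4·22·54·53)] = (1/2)[22 + √252340] = 262.1673

Kővári–Sós–Turán: let r_1, ..., r_22 be the row sums and z = Σ r_i the total number of 1s. Each pair of columns can share at most one row with both entries 1 (else a 2×2 all-ones block appears), so Σ_i C(r_i, 2) ≤ C(54, 2) = 1431. By convexity Σ_i C(r_i, 2) ≥ 22·C(z/22, 2) = z(z − 22)/(2·22), giving z² − 22z − 22·54·53 ≤ 0 and hence z ≤ (1/2)[22 + √(484 + 4·62964)] = (1/2)[22 + √252340] ≈ (1/2)(22 + 502.3345) = 262.1673.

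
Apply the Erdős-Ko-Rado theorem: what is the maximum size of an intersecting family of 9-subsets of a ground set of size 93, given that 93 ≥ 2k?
max |F| = C(92, 8) = 93080887185

The Erdős-Ko-Rado theorem states: for n ≥ 2k, an intersecting family of k-subsets of an n-element set has size at most C(n − 1, k − 1), with equality for 'star' families {A ⊆ [n] : |A| = k, i ∈ A} (fix an element i). For n = 93, k = 9: C(92, 8) = 93080887185.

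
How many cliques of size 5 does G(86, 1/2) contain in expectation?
E[# K_5] = C(86, 5) · (1/2)^C(5, 2) = 34826302 / 2^10 = 17413151/512 ≈ 34010.060547

For each 5-subset S of vertices (there are C(86, 5) = 34826302 such S), let X_S = 1 if S induces a K_5 (all C(5, 2) = 10 edges present). Then P(X_S = 1) = (1/2)^10 = 1/1024. By linearity of expectation, E[# K_5] = C(86, 5) · (1/2)^10 = 34826302 / 1024 = 17413151/512 ≈ 34010.060547.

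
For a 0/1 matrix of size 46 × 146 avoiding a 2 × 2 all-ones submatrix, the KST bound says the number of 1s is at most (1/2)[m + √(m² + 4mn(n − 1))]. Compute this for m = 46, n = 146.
z(46, 146; 2, 2) ≤ (1/2)[46 + √(46² + 4·46·146·145)] = (1/2)[46 + √3897396] = 1010.0912

Kővári–Sós–Turán: let r_1, ..., r_46 be the row sums and z = Σ r_i the total number of 1s. Each pair of columns can share at most one row with both entries 1 (else a 2×2 all-ones block appears), so Σ_i C(r_i, 2) ≤ C(146, 2) = 10585. By convexity Σ_i C(r_i, 2) ≥ 46·C(z/46, 2) = z(z − 46)/(2·46), giving z² − 46z − 46·146·145 ≤ 0 and hence z ≤ (1/2)[46 + √(2116 + 4·973820)] = (1/2)[46 + √3897396] ≈ (1/2)(46 + 1974.1824) = 1010.0912.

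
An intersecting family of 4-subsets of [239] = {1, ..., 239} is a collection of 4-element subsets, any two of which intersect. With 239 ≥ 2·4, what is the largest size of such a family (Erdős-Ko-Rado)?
max |F| = C(238, 3) = 2218636

The Erdős-Ko-Rado theorem states: for n ≥ 2k, an intersecting family of k-subsets of an n-element set has size at most C(n − 1, k − 1), with equality for 'star' families {A ⊆ [n] : |A| = k, i ∈ A} (fix an element i). For n = 239, k = 4: C(238, 3) = 2218636.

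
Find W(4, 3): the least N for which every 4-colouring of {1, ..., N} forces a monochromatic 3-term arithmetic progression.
W(4, 3) = 76

W(4, 3) = 76. The lower bound W(4, 3) > 75 comes from an explicit good 4-colouring of [1, 75]; the upper bound W(4, 3) ≤ 76 was verified by exhaustive search over 4-colourings of [1, 76].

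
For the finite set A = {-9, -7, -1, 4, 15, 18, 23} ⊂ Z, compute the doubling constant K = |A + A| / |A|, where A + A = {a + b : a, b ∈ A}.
K = |A + A| / |A| = 25/7

Enumerate A + A = {a + b : a, b ∈ A}. With |A| = 7, there are |A|^2 = 49 ordered sum pairs; collecting distinct values, A + A = {-18, -16, -14, -10, -8, -5, -3, -2, 3, 6, 8, 9, 11, 14, 16, 17, 19, 22, 27, 30, 33, 36, 38, 41, 46}, so |A + A| = 25. Thus K = 25/7. For comparison, the minimum possible |A + A| over all 7-element sets is 2·7 − 1 = 13 (so min K = 13/7), attained only by arithmetic progressions.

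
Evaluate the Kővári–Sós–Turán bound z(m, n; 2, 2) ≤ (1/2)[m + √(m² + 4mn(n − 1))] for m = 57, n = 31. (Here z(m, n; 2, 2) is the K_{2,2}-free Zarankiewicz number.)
z(57, 31; 2, 2) ≤ (1/2)[57 + √(57² + 4·57·31·30)] = (1/2)[57 + √215289] = 260.4962

Kővári–Sós–Turán: let r_1, ..., r_57 be the row sums and z = Σ r_i the total number of 1s. Each pair of columns can share at most one row with both entries 1 (else a 2×2 all-ones block appears), so Σ_i C(r_i, 2) ≤ C(31, 2) = 465. By convexity Σ_i C(r_i, 2) ≥ 57·C(z/57, 2) = z(z − 57)/(2·57), giving z² − 57z − 57·31·30 ≤ 0 and hence z ≤ (1/2)[57 + √(3249 + 4·53010)] = (1/2)[57 + √215289] ≈ (1/2)(57 + 463.9925) = 260.4962.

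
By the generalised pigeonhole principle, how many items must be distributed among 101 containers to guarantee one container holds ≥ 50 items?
n = (50 − 1)·101 + 1 = 4950

By the generalised pigeonhole principle, to guarantee some box contains ≥ r objects we need more than (r − 1) · k objects total. Threshold: n = (r − 1) · k + 1. With r = 50 and k = 101: n = 49 · 101 + 1 = 4949 + 1 = 4950. For n = 4949 = 49 · 101, we can put exactly 49 objects in every box, avoiding 50 in any single one — so 4950 is tight.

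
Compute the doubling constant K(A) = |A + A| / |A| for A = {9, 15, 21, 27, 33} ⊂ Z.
K = |A + A| / |A| = 9/5

Enumerate A + A = {a + b : a, b ∈ A}. With |A| = 5, there are |A|^2 = 25 ordered sum pairs; collecting distinct values, A + A = {18, 24, 30, 36, 42, 48, 54, 60, 66}, so |A + A| = 9. Thus K = 9/5. Here |A + A| = 2|A| − 1 = 9, the minimum possible — so K = 9/5 is minimal, which holds iff A is an arithmetic progression.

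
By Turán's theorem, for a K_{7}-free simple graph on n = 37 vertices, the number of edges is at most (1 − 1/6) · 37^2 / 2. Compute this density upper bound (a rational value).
Turán density bound = (5/6) · 37^2/2 = 6845/12 ≈ 570.4167

Turán's theorem: ex(n, K_{r+1}) is achieved by the complete r-partite Turán graph T(n, r) with parts as balanced as possible, and is at most (1 − 1/r) · n^2/2. For r = 6, n = 37: the density bound is (5/6) · 1369/2 = 6845/12 ≈ 570.4167. The integer-valued extremum is e(T(37, 6)) = 570, which is strictly less than the density bound 6845/12 since 6 ∤ 37 (the parts of T(37, 6) cannot all be equal).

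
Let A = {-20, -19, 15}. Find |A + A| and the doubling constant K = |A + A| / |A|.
K = |A + A| / |A| = 6/3 = 2

Enumerate A + A = {a + b : a, b ∈ A}. With |A| = 3, there are |A|^2 = 9 ordered sum pairs; collecting distinct values, A + A = {-40, -39, -38, -5, -4, 30}, so |A + A| = 6. Thus K = 6/3 = 2. For comparison, the minimum possible |A + A| over all 3-element sets is 2·3 − 1 = 5 (so min K = 5/3), attained only by arithmetic progressions.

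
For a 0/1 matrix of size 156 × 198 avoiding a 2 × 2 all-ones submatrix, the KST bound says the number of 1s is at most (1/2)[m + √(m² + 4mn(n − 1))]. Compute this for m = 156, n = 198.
z(156, 198; 2, 2) ≤ (1/2)[156 + √(156² + 4·156·198·197)] = (1/2)[156 + √24364080] = 2545.9992

Kővári–Sós–Turán: let r_1, ..., r_156 be the row sums and z = Σ r_i the total number of 1s. Each pair of columns can share at most one row with both entries 1 (else a 2×2 all-ones block appears), so Σ_i C(r_i, 2) ≤ C(198, 2) = 19503. By convexity Σ_i C(r_i, 2) ≥ 156·C(z/156, 2) = z(z − 156)/(2·156), giving z² − 156z − 156·198·197 ≤ 0 and hence z ≤ (1/2)[156 + √(24336 + 4·6084936)] = (1/2)[156 + √24364080] ≈ (1/2)(156 + 4935.9984) = 2545.9992.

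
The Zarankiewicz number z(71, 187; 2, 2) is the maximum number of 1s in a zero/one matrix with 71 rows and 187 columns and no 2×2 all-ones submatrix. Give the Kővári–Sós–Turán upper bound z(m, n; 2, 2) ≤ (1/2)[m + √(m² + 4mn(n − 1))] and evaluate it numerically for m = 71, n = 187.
z(71, 187; 2, 2) ≤ (1/2)[71 + √(71² + 4·71·187·186)] = (1/2)[71 + √9883129] = 1607.3722

Kővári–Sós–Turán: let r_1, ..., r_71 be the row sums and z = Σ r_i the total number of 1s. Each pair of columns can share at most one row with both entries 1 (else a 2×2 all-ones block appears), so Σ_i C(r_i, 2) ≤ C(187, 2) = 17391. By convexity Σ_i C(r_i, 2) ≥ 71·C(z/71, 2) = z(z − 71)/(2·71), giving z² − 71z − 71·187·186 ≤ 0 and hence z ≤ (1/2)[71 + √(5041 + 4·2469522)] = (1/2)[71 + √9883129] ≈ (1/2)(71 + 3143.7444) = 1607.3722.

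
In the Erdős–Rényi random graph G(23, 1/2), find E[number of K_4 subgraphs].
E[# K_4] = C(23, 4) · (1/2)^C(4, 2) = 8855 / 2^6 = 138.359375

For each 4-subset S of vertices (there are C(23, 4) = 8855 such S), let X_S = 1 if S induces a K_4 (all C(4, 2) = 6 edges present). Then P(X_S = 1) = (1/2)^6 = 1/64. By linearity of expectation, E[# K_4] = C(23, 4) · (1/2)^6 = 8855 / 64 = 138.359375.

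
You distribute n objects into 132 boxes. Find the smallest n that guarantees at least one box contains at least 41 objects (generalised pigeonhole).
n = (41 − 1)·132 + 1 = 5281

By the generalised pigeonhole principle, to guarantee some box contains ≥ r objects we need more than (r − 1) · k objects total. Threshold: n = (r − 1) · k + 1. With r = 41 and k = 132: n = 40 · 132 + 1 = 5280 + 1 = 5281. For n = 5280 = 40 · 132, we can put exactly 40 objects in every box, avoiding 41 in any single one — so 5281 is tight.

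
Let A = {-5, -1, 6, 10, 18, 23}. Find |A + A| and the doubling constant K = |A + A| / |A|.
K = |A + A| / |A| = 20/6 = 10/3

Enumerate A + A = {a + b : a, b ∈ A}. With |A| = 6, there are |A|^2 = 36 ordered sum pairs; collecting distinct values, A + A = {-10, -6, -2, 1, 5, 9, 12, 13, 16, 17, 18, 20, 22, 24, 28, 29, 33, 36, 41, 46}, so |A + A| = 20. Thus K = 20/6 = 10/3. For comparison, the minimum possible |A + A| over all 6-element sets is 2·6 − 1 = 11 (so min K = 11/6), attained only by arithmetic progressions.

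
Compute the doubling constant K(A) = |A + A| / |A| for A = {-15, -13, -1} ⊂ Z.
K = |A + A| / |A| = 6/3 = 2

Enumerate A + A = {a + b : a, b ∈ A}. With |A| = 3, there are |A|^2 = 9 ordered sum pairs; collecting distinct values, A + A = {-30, -28, -26, -16, -14, -2}, so |A + A| = 6. Thus K = 6/3 = 2. For comparison, the minimum possible |A + A| over all 3-element sets is 2·3 − 1 = 5 (so min K = 5/3), attained only by arithmetic progressions.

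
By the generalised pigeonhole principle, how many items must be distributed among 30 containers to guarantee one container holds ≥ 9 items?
n = (9 − 1)·30 + 1 = 241

By the generalised pigeonhole principle, to guarantee some box contains ≥ r objects we need more than (r − 1) · k objects total. Threshold: n = (r − 1) · k + 1. With r = 9 and k = 30: n = 8 · 30 + 1 = 240 + 1 = 241. For n = 240 = 8 · 30, we can put exactly 8 objects in every box, avoiding 9 in any single one — so 241 is tight.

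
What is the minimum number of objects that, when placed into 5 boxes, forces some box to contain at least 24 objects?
n = (24 − 1)·5 + 1 = 116

By the generalised pigeonhole principle, to guarantee some box contains ≥ r objects we need more than (r − 1) · k objects total. Threshold: n = (r − 1) · k + 1. With r = 24 and k = 5: n = 23 · 5 + 1 = 115 + 1 = 116. For n = 115 = 23 · 5, we can put exactly 23 objects in every box, avoiding 24 in any single one — so 116 is tight.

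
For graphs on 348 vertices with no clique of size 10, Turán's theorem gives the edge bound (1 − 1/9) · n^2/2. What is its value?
Turán density bound = (8/9) · 348^2/2 = 53824

Turán's theorem: ex(n, K_{r+1}) is achieved by the complete r-partite Turán graph T(n, r) with parts as balanced as possible, and is at most (1 − 1/r) · n^2/2. For r = 9, n = 348: the density bound is (8/9) · 121104/2 = 53824. The integer-valued extremum is e(T(348, 9)) = 53823, which is strictly less than the density bound 53824 since 9 ∤ 348 (the parts of T(348, 9) cannot all be equal).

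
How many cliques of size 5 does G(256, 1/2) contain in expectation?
E[# K_5] = C(256, 5) · (1/2)^C(5, 2) = 8809549056 / 2^10 = 34412301/4 = 8603075.25

For each 5-subset S of vertices (there are C(256, 5) = 8809549056 such S), let X_S = 1 if S induces a K_5 (all C(5, 2) = 10 edges present). Then P(X_S = 1) = (1/2)^10 = 1/1024. By linearity of expectation, E[# K_5] = C(256, 5) · (1/2)^10 = 8809549056 / 1024 = 34412301/4 = 8603075.25.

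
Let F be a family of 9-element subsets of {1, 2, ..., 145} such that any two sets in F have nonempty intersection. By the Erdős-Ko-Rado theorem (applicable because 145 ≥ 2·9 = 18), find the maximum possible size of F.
max |F| = C(144, 8) = 3762079360182

Erdős-Ko-Rado (1961): when n ≥ 2k, max |F| = C(n−1, k−1). The bound is attained by the star {A : i ∈ A} for any fixed i ∈ [n]. Here C(145−1, 9−1) = C(144, 8) = 3762079360182.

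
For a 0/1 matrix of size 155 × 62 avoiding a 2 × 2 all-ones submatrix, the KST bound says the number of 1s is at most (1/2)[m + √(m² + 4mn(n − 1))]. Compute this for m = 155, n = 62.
z(155, 62; 2, 2) ≤ (1/2)[155 + √(155² + 4·155·62·61)] = (1/2)[155 + √2368865] = 847.0559

Kővári–Sós–Turán: let r_1, ..., r_155 be the row sums and z = Σ r_i the total number of 1s. Each pair of columns can share at most one row with both entries 1 (else a 2×2 all-ones block appears), so Σ_i C(r_i, 2) ≤ C(62, 2) = 1891. By convexity Σ_i C(r_i, 2) ≥ 155·C(z/155, 2) = z(z − 155)/(2·155), giving z² − 155z − 155·62·61 ≤ 0 and hence z ≤ (1/2)[155 + √(24025 + 4·586210)] = (1/2)[155 + √2368865] ≈ (1/2)(155 + 1539.1118) = 847.0559.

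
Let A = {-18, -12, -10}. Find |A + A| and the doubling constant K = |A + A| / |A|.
K = |A + A| / |A| = 6/3 = 2

Enumerate A + A = {a + b : a, b ∈ A}. With |A| = 3, there are |A|^2 = 9 ordered sum pairs; collecting distinct values, A + A = {-36, -30, -28, -24, -22, -20}, so |A + A| = 6. Thus K = 6/3 = 2. For comparison, the minimum possible |A + A| over all 3-element sets is 2·3 − 1 = 5 (so min K = 5/3), attained only by arithmetic progressions.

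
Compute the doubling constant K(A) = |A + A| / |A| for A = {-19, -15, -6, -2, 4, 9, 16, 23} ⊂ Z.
K = |A + A| / |A| = 33/8

Enumerate A + A = {a + b : a, b ∈ A}. With |A| = 8, there are |A|^2 = 64 ordered sum pairs; collecting distinct values, A + A = {-38, -34, -30, -25, -21, -17, -15, -12, -11, -10, -8, -6, -4, -3, -2, 1, 2, 3, 4, 7, 8, 10, 13, 14, 17, 18, 20, 21, 25, 27, 32, 39, 46}, so |A + A| = 33. Thus K = 33/8. For comparison, the minimum possible |A + A| over all 8-element sets is 2·8 − 1 = 15 (so min K = 15/8), attained only by arithmetic progressions.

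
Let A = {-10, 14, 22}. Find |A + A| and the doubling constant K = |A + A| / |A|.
K = |A + A| / |A| = 6/3 = 2

Enumerate A + A = {a + b : a, b ∈ A}. With |A| = 3, there are |A|^2 = 9 ordered sum pairs; collecting distinct values, A + A = {-20, 4, 12, 28, 36, 44}, so |A + A| = 6. Thus K = 6/3 = 2. For comparison, the minimum possible |A + A| over all 3-element sets is 2·3 − 1 = 5 (so min K = 5/3), attained only by arithmetic progressions.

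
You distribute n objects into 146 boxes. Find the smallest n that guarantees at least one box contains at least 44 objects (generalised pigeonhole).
n = (44 − 1)·146 + 1 = 6279

By the generalised pigeonhole principle, to guarantee some box contains ≥ r objects we need more than (r − 1) · k objects total. Threshold: n = (r − 1) · k + 1. With r = 44 and k = 146: n = 43 · 146 + 1 = 6278 + 1 = 6279. For n = 6278 = 43 · 146, we can put exactly 43 objects in every box, avoiding 44 in any single one — so 6279 is tight.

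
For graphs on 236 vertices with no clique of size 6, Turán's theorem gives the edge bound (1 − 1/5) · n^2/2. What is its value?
Turán density bound = (4/5) · 236^2/2 = 111392/5 ≈ 22278.4

Turán's theorem: ex(n, K_{r+1}) is achieved by the complete r-partite Turán graph T(n, r) with parts as balanced as possible, and is at most (1 − 1/r) · n^2/2. For r = 5, n = 236: the density bound is (4/5) · 55696/2 = 111392/5 ≈ 22278.4. The integer-valued extremum is e(T(236, 5)) = 22278, which is strictly less than the density bound 111392/5 since 5 ∤ 236 (the parts of T(236, 5) cannot all be equal).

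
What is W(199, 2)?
W(199, 2) = 199 + 1 = 200

A 2-term AP is any pair of integers, so a monochromatic 2-AP exists iff some colour is used at least twice. With 199 colours, the colouring i ↦ i on {1, ..., 199} uses each colour once, avoiding any monochromatic pair, so W(199, 2) > 199. For {1, ..., 200}, pigeonhole forces two integers of the same colour, which form a monochromatic 2-AP. Hence W(199, 2) = 200.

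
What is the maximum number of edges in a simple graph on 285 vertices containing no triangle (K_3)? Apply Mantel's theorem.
ex(285, K_3) = ⌊285^2/4⌋ = 20306

Mantel (1907): a triangle-free graph on n vertices has at most ⌊n^2/4⌋ edges, with equality for the complete bipartite graph K_{⌊n/2⌋, ⌈n/2⌉}. For n = 285: ⌊285^2/4⌋ = ⌊81225/4⌋ = 20306. The extremal graph is K_{142, 143}, which has 142·143 = 20306 edges.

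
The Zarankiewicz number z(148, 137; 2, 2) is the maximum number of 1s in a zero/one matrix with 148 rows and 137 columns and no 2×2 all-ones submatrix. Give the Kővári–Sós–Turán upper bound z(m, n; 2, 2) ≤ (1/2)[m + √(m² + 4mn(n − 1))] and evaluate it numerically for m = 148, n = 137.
z(148, 137; 2, 2) ≤ (1/2)[148 + √(148² + 4·148·137·136)] = (1/2)[148 + √11052048] = 1736.231

Kővári–Sós–Turán: let r_1, ..., r_148 be the row sums and z = Σ r_i the total number of 1s. Each pair of columns can share at most one row with both entries 1 (else a 2×2 all-ones block appears), so Σ_i C(r_i, 2) ≤ C(137, 2) = 9316. By convexity Σ_i C(r_i, 2) ≥ 148·C(z/148, 2) = z(z − 148)/(2·148), giving z² − 148z − 148·137·136 ≤ 0 and hence z ≤ (1/2)[148 + √(21904 + 4·2757536)] = (1/2)[148 + √11052048] ≈ (1/2)(148 + 3324.4621) = 1736.231.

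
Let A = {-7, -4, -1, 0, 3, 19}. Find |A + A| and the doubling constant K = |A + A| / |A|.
K = |A + A| / |A| = 18/6 = 3

Enumerate A + A = {a + b : a, b ∈ A}. With |A| = 6, there are |A|^2 = 36 ordered sum pairs; collecting distinct values, A + A = {-14, -11, -8, -7, -5, -4, -2, -1, 0, 2, 3, 6, 12, 15, 18, 19, 22, 38}, so |A + A| = 18. Thus K = 18/6 = 3. For comparison, the minimum possible |A + A| over all 6-element sets is 2·6 − 1 = 11 (so min K = 11/6), attained only by arithmetic progressions.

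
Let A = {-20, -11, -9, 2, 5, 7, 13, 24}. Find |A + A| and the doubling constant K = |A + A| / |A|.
K = |A + A| / |A| = 29/8

Enumerate A + A = {a + b : a, b ∈ A}. With |A| = 8, there are |A|^2 = 64 ordered sum pairs; collecting distinct values, A + A = {-40, -31, -29, -22, -20, -18, -15, -13, -9, -7, -6, -4, -2, 2, 4, 7, 9, 10, 12, 13, 14, 15, 18, 20, 26, 29, 31, 37, 48}, so |A + A| = 29. Thus K = 29/8. For comparison, the minimum possible |A + A| over all 8-element sets is 2·8 − 1 = 15 (so min K = 15/8), attained only by arithmetic progressions.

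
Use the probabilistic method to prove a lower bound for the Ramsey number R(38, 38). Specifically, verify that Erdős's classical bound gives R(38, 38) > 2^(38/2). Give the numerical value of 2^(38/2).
2^(38/2) = 524288; so R(38, 38) > 524288

Colour each edge of K_n uniformly at random with red/blue. The expected number of monochromatic K_38 is C(n, 38) · 2 · 2^(−C(38,2)). If C(n, 38) · 2^(1 − C(38,2)) < 1, then with positive probability no monochromatic K_38 exists, so R(38, 38) > n. The standard estimate C(n, 38) ≤ n^38/38! shows this inequality holds whenever n ≤ 2^(38/2) (since 38! · 2^(C(38,2) − 1) > 2^(38^2/2) ≥ n^38). Hence R(38, 38) > 2^(38/2) = 524288.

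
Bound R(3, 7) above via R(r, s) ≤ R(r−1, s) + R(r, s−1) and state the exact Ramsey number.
R(3, 7) ≤ R(2, 7) + R(3, 6) = 7 + 18 = 25; exact value R(3, 7) = 23.

The Erdős–Szekeres recurrence R(r, s) ≤ R(r−1, s) + R(r, s−1) applied to (r, s) = (3, 7) gives
  R(3, 7) ≤ R(2, 7) + R(3, 6) = 7 + 18 = 25.
(Recall R(2, k) = k and R is symmetric.) The recurrence is not tight here (it gives 25, but the exact value is R(3, 7) = 23); the tight upper bound requires a sharper argument than the simple recurrence, combined with a lower-bound construction on K_{22}.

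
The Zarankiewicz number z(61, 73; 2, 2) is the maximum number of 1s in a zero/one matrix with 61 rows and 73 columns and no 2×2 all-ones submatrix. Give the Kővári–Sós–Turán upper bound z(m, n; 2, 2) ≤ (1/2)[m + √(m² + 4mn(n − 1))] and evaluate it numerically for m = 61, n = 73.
z(61, 73; 2, 2) ≤ (1/2)[61 + √(61² + 4·61·73·72)] = (1/2)[61 + √1286185] = 597.5505

Kővári–Sós–Turán: let r_1, ..., r_61 be the row sums and z = Σ r_i the total number of 1s. Each pair of columns can share at most one row with both entries 1 (else a 2×2 all-ones block appears), so Σ_i C(r_i, 2) ≤ C(73, 2) = 2628. By convexity Σ_i C(r_i, 2) ≥ 61·C(z/61, 2) = z(z − 61)/(2·61), giving z² − 61z − 61·73·72 ≤ 0 and hence z ≤ (1/2)[61 + √(3721 + 4·320616)] = (1/2)[61 + √1286185] ≈ (1/2)(61 + 1134.101) = 597.5505.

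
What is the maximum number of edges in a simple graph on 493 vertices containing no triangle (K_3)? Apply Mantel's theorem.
ex(493, K_3) = ⌊493^2/4⌋ = 60762

Mantel (1907): a triangle-free graph on n vertices has at most ⌊n^2/4⌋ edges, with equality for the complete bipartite graph K_{⌊n/2⌋, ⌈n/2⌉}. For n = 493: ⌊493^2/4⌋ = ⌊243049/4⌋ = 60762. The extremal graph is K_{246, 247}, which has 246·247 = 60762 edges.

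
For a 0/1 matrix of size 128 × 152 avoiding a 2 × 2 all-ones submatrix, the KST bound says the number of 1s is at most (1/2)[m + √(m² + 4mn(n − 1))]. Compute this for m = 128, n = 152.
z(128, 152; 2, 2) ≤ (1/2)[128 + √(128² + 4·128·152·151)] = (1/2)[128 + √11767808] = 1779.2119

Kővári–Sós–Turán: let r_1, ..., r_128 be the row sums and z = Σ r_i the total number of 1s. Each pair of columns can share at most one row with both entries 1 (else a 2×2 all-ones block appears), so Σ_i C(r_i, 2) ≤ C(152, 2) = 11476. By convexity Σ_i C(r_i, 2) ≥ 128·C(z/128, 2) = z(z − 128)/(2·128), giving z² − 128z − 128·152·151 ≤ 0 and hence z ≤ (1/2)[128 + √(16384 + 4·2937856)] = (1/2)[128 + √11767808] ≈ (1/2)(128 + 3430.4239) = 1779.2119.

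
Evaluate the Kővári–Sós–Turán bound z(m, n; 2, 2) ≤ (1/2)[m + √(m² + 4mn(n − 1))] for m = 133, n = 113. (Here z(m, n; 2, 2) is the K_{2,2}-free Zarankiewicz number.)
z(133, 113; 2, 2) ≤ (1/2)[133 + √(133² + 4·133·113·112)] = (1/2)[133 + √6750681] = 1365.6036

Kővári–Sós–Turán: let r_1, ..., r_133 be the row sums and z = Σ r_i the total number of 1s. Each pair of columns can share at most one row with both entries 1 (else a 2×2 all-ones block appears), so Σ_i C(r_i, 2) ≤ C(113, 2) = 6328. By convexity Σ_i C(r_i, 2) ≥ 133·C(z/133, 2) = z(z − 133)/(2·133), giving z² − 133z − 133·113·112 ≤ 0 and hence z ≤ (1/2)[133 + √(17689 + 4·1683248)] = (1/2)[133 + √6750681] ≈ (1/2)(133 + 2598.2073) = 1365.6036.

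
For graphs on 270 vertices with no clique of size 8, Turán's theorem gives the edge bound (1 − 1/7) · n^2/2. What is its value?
Turán density bound = (6/7) · 270^2/2 = 218700/7 ≈ 31242.8571

Turán's theorem: ex(n, K_{r+1}) is achieved by the complete r-partite Turán graph T(n, r) with parts as balanced as possible, and is at most (1 − 1/r) · n^2/2. For r = 7, n = 270: the density bound is (6/7) · 72900/2 = 218700/7 ≈ 31242.8571. The integer-valued extremum is e(T(270, 7)) = 31242, which is strictly less than the density bound 218700/7 since 7 ∤ 270 (the parts of T(270, 7) cannot all be equal).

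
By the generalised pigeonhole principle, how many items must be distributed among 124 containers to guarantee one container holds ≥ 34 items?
n = (34 − 1)·124 + 1 = 4093

By the generalised pigeonhole principle, to guarantee some box contains ≥ r objects we need more than (r − 1) · k objects total. Threshold: n = (r − 1) · k + 1. With r = 34 and k = 124: n = 33 · 124 + 1 = 4092 + 1 = 4093. For n = 4092 = 33 · 124, we can put exactly 33 objects in every box, avoiding 34 in any single one — so 4093 is tight.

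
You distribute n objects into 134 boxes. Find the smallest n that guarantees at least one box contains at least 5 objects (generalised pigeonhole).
n = (5 − 1)·134 + 1 = 537

By the generalised pigeonhole principle, to guarantee some box contains ≥ r objects we need more than (r − 1) · k objects total. Threshold: n = (r − 1) · k + 1. With r = 5 and k = 134: n = 4 · 134 + 1 = 536 + 1 = 537. For n = 536 = 4 · 134, we can put exactly 4 objects in every box, avoiding 5 in any single one — so 537 is tight.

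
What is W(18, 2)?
W(18, 2) = 18 + 1 = 19

A 2-term AP is any pair of integers, so a monochromatic 2-AP exists iff some colour is used at least twice. With 18 colours, the colouring i ↦ i on {1, ..., 18} uses each colour once, avoiding any monochromatic pair, so W(18, 2) > 18. For {1, ..., 19}, pigeonhole forces two integers of the same colour, which form a monochromatic 2-AP. Hence W(18, 2) = 19.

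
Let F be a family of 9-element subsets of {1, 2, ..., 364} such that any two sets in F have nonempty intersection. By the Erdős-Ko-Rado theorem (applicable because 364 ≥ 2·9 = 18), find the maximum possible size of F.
max |F| = C(363, 8) = 6918310730493657

Erdős-Ko-Rado (1961): when n ≥ 2k, max |F| = C(n−1, k−1). The bound is attained by the star {A : i ∈ A} for any fixed i ∈ [n]. Here C(364−1, 9−1) = C(363, 8) = 6918310730493657.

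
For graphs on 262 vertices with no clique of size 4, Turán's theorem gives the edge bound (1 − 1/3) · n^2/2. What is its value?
Turán density bound = (2/3) · 262^2/2 = 68644/3 ≈ 22881.3333

Turán's theorem: ex(n, K_{r+1}) is achieved by the complete r-partite Turán graph T(n, r) with parts as balanced as possible, and is at most (1 − 1/r) · n^2/2. For r = 3, n = 262: the density bound is (2/3) · 68644/2 = 68644/3 ≈ 22881.3333. The integer-valued extremum is e(T(262, 3)) = 22881, which is strictly less than the density bound 68644/3 since 3 ∤ 262 (the parts of T(262, 3) cannot all be equal).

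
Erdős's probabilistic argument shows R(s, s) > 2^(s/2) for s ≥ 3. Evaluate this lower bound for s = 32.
2^(32/2) = 65536; so R(32, 32) > 65536

Colour each edge of K_n uniformly at random with red/blue. The expected number of monochromatic K_32 is C(n, 32) · 2 · 2^(−C(32,2)). If C(n, 32) · 2^(1 − C(32,2)) < 1, then with positive probability no monochromatic K_32 exists, so R(32, 32) > n. The standard estimate C(n, 32) ≤ n^32/32! shows this inequality holds whenever n ≤ 2^(32/2) (since 32! · 2^(C(32,2) − 1) > 2^(32^2/2) ≥ n^32). Hence R(32, 32) > 2^(32/2) = 65536.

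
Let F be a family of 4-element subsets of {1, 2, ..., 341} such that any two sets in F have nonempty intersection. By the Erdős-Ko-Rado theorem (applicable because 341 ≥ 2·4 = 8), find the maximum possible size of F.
max |F| = C(340, 3) = 6492980

Erdős-Ko-Rado (1961): when n ≥ 2k, max |F| = C(n−1, k−1). The bound is attained by the star {A : i ∈ A} for any fixed i ∈ [n]. Here C(341−1, 4−1) = C(340, 3) = 6492980.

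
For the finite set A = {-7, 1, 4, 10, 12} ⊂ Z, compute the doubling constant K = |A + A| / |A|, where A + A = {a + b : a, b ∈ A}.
K = |A + A| / |A| = 14/5

Enumerate A + A = {a + b : a, b ∈ A}. With |A| = 5, there are |A|^2 = 25 ordered sum pairs; collecting distinct values, A + A = {-14, -6, -3, 2, 3, 5, 8, 11, 13, 14, 16, 20, 22, 24}, so |A + A| = 14. Thus K = 14/5. For comparison, the minimum possible |A + A| over all 5-element sets is 2·5 − 1 = 9 (so min K = 9/5), attained only by arithmetic progressions.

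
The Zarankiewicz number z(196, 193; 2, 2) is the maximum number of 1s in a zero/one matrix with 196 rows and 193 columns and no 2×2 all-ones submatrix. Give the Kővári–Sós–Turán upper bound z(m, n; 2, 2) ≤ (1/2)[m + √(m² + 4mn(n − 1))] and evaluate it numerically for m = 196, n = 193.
z(196, 193; 2, 2) ≤ (1/2)[196 + √(196² + 4·196·193·192)] = (1/2)[196 + √29090320] = 2794.7721

Kővári–Sós–Turán: let r_1, ..., r_196 be the row sums and z = Σ r_i the total number of 1s. Each pair of columns can share at most one row with both entries 1 (else a 2×2 all-ones block appears), so Σ_i C(r_i, 2) ≤ C(193, 2) = 18528. By convexity Σ_i C(r_i, 2) ≥ 196·C(z/196, 2) = z(z − 196)/(2·196), giving z² − 196z − 196·193·192 ≤ 0 and hence z ≤ (1/2)[196 + √(38416 + 4·7262976)] = (1/2)[196 + √29090320] ≈ (1/2)(196 + 5393.5443) = 2794.7721.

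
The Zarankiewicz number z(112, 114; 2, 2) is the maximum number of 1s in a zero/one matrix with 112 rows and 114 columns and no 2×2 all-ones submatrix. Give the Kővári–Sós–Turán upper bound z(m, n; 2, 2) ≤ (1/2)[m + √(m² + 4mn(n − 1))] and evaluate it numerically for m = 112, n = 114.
z(112, 114; 2, 2) ≤ (1/2)[112 + √(112² + 4·112·114·113)] = (1/2)[112 + √5783680] = 1258.4641

Kővári–Sós–Turán: let r_1, ..., r_112 be the row sums and z = Σ r_i the total number of 1s. Each pair of columns can share at most one row with both entries 1 (else a 2×2 all-ones block appears), so Σ_i C(r_i, 2) ≤ C(114, 2) = 6441. By convexity Σ_i C(r_i, 2) ≥ 112·C(z/112, 2) = z(z − 112)/(2·112), giving z² − 112z − 112·114·113 ≤ 0 and hence z ≤ (1/2)[112 + √(12544 + 4·1442784)] = (1/2)[112 + √5783680] ≈ (1/2)(112 + 2404.9283) = 1258.4641.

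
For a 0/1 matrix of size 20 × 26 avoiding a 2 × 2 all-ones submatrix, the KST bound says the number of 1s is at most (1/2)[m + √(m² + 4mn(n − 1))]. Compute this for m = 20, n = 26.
z(20, 26; 2, 2) ≤ (1/2)[20 + √(20² + 4·20·26·25)] = (1/2)[20 + √52400] = 124.4552

Kővári–Sós–Turán: let r_1, ..., r_20 be the row sums and z = Σ r_i the total number of 1s. Each pair of columns can share at most one row with both entries 1 (else a 2×2 all-ones block appears), so Σ_i C(r_i, 2) ≤ C(26, 2) = 325. By convexity Σ_i C(r_i, 2) ≥ 20·C(z/20, 2) = z(z − 20)/(2·20), giving z² − 20z − 20·26·25 ≤ 0 and hence z ≤ (1/2)[20 + √(400 + 4·13000)] = (1/2)[20 + √52400] ≈ (1/2)(20 + 228.9105) = 124.4552.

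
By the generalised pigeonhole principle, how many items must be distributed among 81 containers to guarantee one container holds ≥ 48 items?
n = (48 − 1)·81 + 1 = 3808

By the generalised pigeonhole principle, to guarantee some box contains ≥ r objects we need more than (r − 1) · k objects total. Threshold: n = (r − 1) · k + 1. With r = 48 and k = 81: n = 47 · 81 + 1 = 3807 + 1 = 3808. For n = 3807 = 47 · 81, we can put exactly 47 objects in every box, avoiding 48 in any single one — so 3808 is tight.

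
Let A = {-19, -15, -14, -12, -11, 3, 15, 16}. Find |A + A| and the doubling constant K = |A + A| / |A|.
K = |A + A| / |A| = 32/8 = 4

Enumerate A + A = {a + b : a, b ∈ A}. With |A| = 8, there are |A|^2 = 64 ordered sum pairs; collecting distinct values, A + A = {-38, -34, -33, -31, -30, -29, -28, -27, -26, -25, -24, -23, -22, -16, -12, -11, -9, -8, -4, -3, 0, 1, 2, 3, 4, 5, 6, 18, 19, 30, 31, 32}, so |A + A| = 32. Thus K = 32/8 = 4. For comparison, the minimum possible |A + A| over all 8-element sets is 2·8 − 1 = 15 (so min K = 15/8), attained only by arithmetic progressions.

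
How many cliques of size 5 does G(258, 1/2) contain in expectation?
E[# K_5] = C(258, 5) · (1/2)^C(5, 2) = 9161897856 / 2^10 = 71577327/8 = 8947165.875

For each 5-subset S of vertices (there are C(258, 5) = 9161897856 such S), let X_S = 1 if S induces a K_5 (all C(5, 2) = 10 edges present). Then P(X_S = 1) = (1/2)^10 = 1/1024. By linearity of expectation, E[# K_5] = C(258, 5) · (1/2)^10 = 9161897856 / 1024 = 71577327/8 = 8947165.875.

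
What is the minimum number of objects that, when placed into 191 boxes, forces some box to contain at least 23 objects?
n = (23 − 1)·191 + 1 = 4203

By the generalised pigeonhole principle, to guarantee some box contains ≥ r objects we need more than (r − 1) · k objects total. Threshold: n = (r − 1) · k + 1. With r = 23 and k = 191: n = 22 · 191 + 1 = 4202 + 1 = 4203. For n = 4202 = 22 · 191, we can put exactly 22 objects in every box, avoiding 23 in any single one — so 4203 is tight.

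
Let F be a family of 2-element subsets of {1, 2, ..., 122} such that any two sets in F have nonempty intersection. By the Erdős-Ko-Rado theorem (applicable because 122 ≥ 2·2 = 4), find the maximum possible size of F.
max |F| = C(121, 1) = 121

The Erdős-Ko-Rado theorem states: for n ≥ 2k, an intersecting family of k-subsets of an n-element set has size at most C(n − 1, k − 1), with equality for 'star' families {A ⊆ [n] : |A| = k, i ∈ A} (fix an element i). For n = 122, k = 2: C(121, 1) = 121.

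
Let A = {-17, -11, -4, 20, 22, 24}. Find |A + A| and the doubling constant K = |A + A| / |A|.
K = |A + A| / |A| = 20/6 = 10/3

Enumerate A + A = {a + b : a, b ∈ A}. With |A| = 6, there are |A|^2 = 36 ordered sum pairs; collecting distinct values, A + A = {-34, -28, -22, -21, -15, -8, 3, 5, 7, 9, 11, 13, 16, 18, 20, 40, 42, 44, 46, 48}, so |A + A| = 20. Thus K = 20/6 = 10/3. For comparison, the minimum possible |A + A| over all 6-element sets is 2·6 − 1 = 11 (so min K = 11/6), attained only by arithmetic progressions.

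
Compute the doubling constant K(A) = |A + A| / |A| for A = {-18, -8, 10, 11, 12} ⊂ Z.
K = |A + A| / |A| = 14/5

Enumerate A + A = {a + b : a, b ∈ A}. With |A| = 5, there are |A|^2 = 25 ordered sum pairs; collecting distinct values, A + A = {-36, -26, -16, -8, -7, -6, 2, 3, 4, 20, 21, 22, 23, 24}, so |A + A| = 14. Thus K = 14/5. For comparison, the minimum possible |A + A| over all 5-element sets is 2·5 − 1 = 9 (so min K = 9/5), attained only by arithmetic progressions.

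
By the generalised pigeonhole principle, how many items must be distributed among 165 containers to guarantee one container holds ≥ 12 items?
n = (12 − 1)·165 + 1 = 1816

By the generalised pigeonhole principle, to guarantee some box contains ≥ r objects we need more than (r − 1) · k objects total. Threshold: n = (r − 1) · k + 1. With r = 12 and k = 165: n = 11 · 165 + 1 = 1815 + 1 = 1816. For n = 1815 = 11 · 165, we can put exactly 11 objects in every box, avoiding 12 in any single one — so 1816 is tight.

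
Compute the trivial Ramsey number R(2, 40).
R(2, 40) = 40

R(2, k) = k for all k ≥ 2: in a 2-colouring of K_k, either some edge is red (a red K_2) or all edges are blue (a blue K_k). And K_{39} coloured all-blue has no blue K_40, so R(2, 40) > 39. Hence R(2, 40) = 40.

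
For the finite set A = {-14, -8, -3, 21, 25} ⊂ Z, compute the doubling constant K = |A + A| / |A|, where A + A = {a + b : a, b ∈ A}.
K = |A + A| / |A| = 15/5 = 3

Enumerate A + A = {a + b : a, b ∈ A}. With |A| = 5, there are |A|^2 = 25 ordered sum pairs; collecting distinct values, A + A = {-28, -22, -17, -16, -11, -6, 7, 11, 13, 17, 18, 22, 42, 46, 50}, so |A + A| = 15. Thus K = 15/5 = 3. For comparison, the minimum possible |A + A| over all 5-element sets is 2·5 − 1 = 9 (so min K = 9/5), attained only by arithmetic progressions.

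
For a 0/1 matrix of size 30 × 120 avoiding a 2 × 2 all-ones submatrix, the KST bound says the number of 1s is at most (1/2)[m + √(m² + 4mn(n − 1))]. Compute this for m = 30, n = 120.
z(30, 120; 2, 2) ≤ (1/2)[30 + √(30² + 4·30·120·119)] = (1/2)[30 + √1714500] = 669.6946

Kővári–Sós–Turán: let r_1, ..., r_30 be the row sums and z = Σ r_i the total number of 1s. Each pair of columns can share at most one row with both entries 1 (else a 2×2 all-ones block appears), so Σ_i C(r_i, 2) ≤ C(120, 2) = 7140. By convexity Σ_i C(r_i, 2) ≥ 30·C(z/30, 2) = z(z − 30)/(2·30), giving z² − 30z − 30·120·119 ≤ 0 and hence z ≤ (1/2)[30 + √(900 + 4·428400)] = (1/2)[30 + √1714500] ≈ (1/2)(30 + 1309.3892) = 669.6946.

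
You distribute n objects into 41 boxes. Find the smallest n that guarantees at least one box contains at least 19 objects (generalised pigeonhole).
n = (19 − 1)·41 + 1 = 739

By the generalised pigeonhole principle, to guarantee some box contains ≥ r objects we need more than (r − 1) · k objects total. Threshold: n = (r − 1) · k + 1. With r = 19 and k = 41: n = 18 · 41 + 1 = 738 + 1 = 739. For n = 738 = 18 · 41, we can put exactly 18 objects in every box, avoiding 19 in any single one — so 739 is tight.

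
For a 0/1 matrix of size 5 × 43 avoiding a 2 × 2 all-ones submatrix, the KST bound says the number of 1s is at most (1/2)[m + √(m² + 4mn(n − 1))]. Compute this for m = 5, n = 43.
z(5, 43; 2, 2) ≤ (1/2)[5 + √(5² + 4·5·43·42)] = (1/2)[5 + √36145] = 97.5592

Kővári–Sós–Turán: let r_1, ..., r_5 be the row sums and z = Σ r_i the total number of 1s. Each pair of columns can share at most one row with both entries 1 (else a 2×2 all-ones block appears), so Σ_i C(r_i, 2) ≤ C(43, 2) = 903. By convexity Σ_i C(r_i, 2) ≥ 5·C(z/5, 2) = z(z − 5)/(2·5), giving z² − 5z − 5·43·42 ≤ 0 and hence z ≤ (1/2)[5 + √(25 + 4·9030)] = (1/2)[5 + √36145] ≈ (1/2)(5 + 190.1184) = 97.5592.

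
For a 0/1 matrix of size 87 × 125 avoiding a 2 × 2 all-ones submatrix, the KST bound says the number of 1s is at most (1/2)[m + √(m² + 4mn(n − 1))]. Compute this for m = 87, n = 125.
z(87, 125; 2, 2) ≤ (1/2)[87 + √(87² + 4·87·125·124)] = (1/2)[87 + √5401569] = 1205.5638

Kővári–Sós–Turán: let r_1, ..., r_87 be the row sums and z = Σ r_i the total number of 1s. Each pair of columns can share at most one row with both entries 1 (else a 2×2 all-ones block appears), so Σ_i C(r_i, 2) ≤ C(125, 2) = 7750. By convexity Σ_i C(r_i, 2) ≥ 87·C(z/87, 2) = z(z − 87)/(2·87), giving z² − 87z − 87·125·124 ≤ 0 and hence z ≤ (1/2)[87 + √(7569 + 4·1348500)] = (1/2)[87 + √5401569] ≈ (1/2)(87 + 2324.1276) = 1205.5638.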